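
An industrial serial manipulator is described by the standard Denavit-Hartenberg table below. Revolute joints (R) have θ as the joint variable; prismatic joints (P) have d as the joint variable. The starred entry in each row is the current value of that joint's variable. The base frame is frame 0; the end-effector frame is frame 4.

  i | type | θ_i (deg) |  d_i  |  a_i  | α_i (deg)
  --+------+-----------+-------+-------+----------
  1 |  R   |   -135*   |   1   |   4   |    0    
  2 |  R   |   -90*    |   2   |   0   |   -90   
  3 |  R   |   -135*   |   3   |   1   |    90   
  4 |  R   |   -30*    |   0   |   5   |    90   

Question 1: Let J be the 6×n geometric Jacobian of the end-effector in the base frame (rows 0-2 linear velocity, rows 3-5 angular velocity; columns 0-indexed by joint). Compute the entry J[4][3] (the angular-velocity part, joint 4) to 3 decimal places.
-0.500

axis z_3 = (0.5000,-0.5000,-0.7071); lever o_n−o_3 = (3.9328,-0.3973,3.0619)
cross product → J_v[:, 3] = (-1.8119,-4.3119,1.7678)
J_ω[:, 3] = z_3
entry J[4][3] = -0.5000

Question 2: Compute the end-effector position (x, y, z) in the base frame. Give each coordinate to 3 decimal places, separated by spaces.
-0.517 -5.847 6.769

after link 1: o_1 = (-2.8284, -2.8284, 1.0000)
after link 2: o_2 = (-2.8284, -2.8284, 3.0000)
after link 3: o_3 = (-4.4497, -5.4497, 3.7071)
after link 4: o_4 = (-0.5169, -5.8470, 6.7690)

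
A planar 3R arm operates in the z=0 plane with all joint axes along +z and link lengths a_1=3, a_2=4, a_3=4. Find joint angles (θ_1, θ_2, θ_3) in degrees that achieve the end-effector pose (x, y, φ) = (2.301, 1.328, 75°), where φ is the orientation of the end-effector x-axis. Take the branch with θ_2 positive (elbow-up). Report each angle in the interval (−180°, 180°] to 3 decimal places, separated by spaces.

wrist centre = target − a_3·(cos φ, sin φ) = (1.2657, -2.5357)
cos θ_2 = (8.0318−3²−4²)/(2·3·4) = -0.7070; θ_2 = 134.9919° (elbow-up)
β = atan2(-2.5357,1.2657) = -63.4734°; ψ = atan2(2.8288,0.1720) = 86.5211°
θ_1 = β − ψ = -149.9945°
θ_3 = φ − θ_1 − θ_2 = 90.0026° (wrapped to (-180°,180°])

-149.994 134.992 90.003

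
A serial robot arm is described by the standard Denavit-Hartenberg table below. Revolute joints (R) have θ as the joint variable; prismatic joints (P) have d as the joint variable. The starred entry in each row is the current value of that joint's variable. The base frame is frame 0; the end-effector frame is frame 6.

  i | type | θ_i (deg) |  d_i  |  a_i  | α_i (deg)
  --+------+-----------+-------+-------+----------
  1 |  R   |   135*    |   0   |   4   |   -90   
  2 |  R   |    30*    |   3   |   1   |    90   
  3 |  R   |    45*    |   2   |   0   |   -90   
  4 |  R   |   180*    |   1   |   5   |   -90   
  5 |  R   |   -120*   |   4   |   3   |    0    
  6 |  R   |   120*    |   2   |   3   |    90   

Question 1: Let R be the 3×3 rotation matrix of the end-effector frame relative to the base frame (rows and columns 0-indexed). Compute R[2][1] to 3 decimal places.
0.866

End-effector y-axis (col 1 of R) = (-0.3536,0.3536,0.8660)
R[2][1] = 0.8660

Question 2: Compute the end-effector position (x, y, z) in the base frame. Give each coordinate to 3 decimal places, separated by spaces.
after link 1: o_1 = (-2.8284, 2.8284, 0.0000)
after link 2: o_2 = (-5.5621, 1.3195, -0.5000)
after link 3: o_3 = (-6.2692, 2.0266, 1.2321)
after link 4: o_4 = (-1.6712, 1.4285, 3.3534)
after link 5: o_5 = (-4.6589, 0.3182, 7.2057)
after link 6: o_6 = (-2.5670, 1.2263, 9.9984)

-2.567 1.226 9.998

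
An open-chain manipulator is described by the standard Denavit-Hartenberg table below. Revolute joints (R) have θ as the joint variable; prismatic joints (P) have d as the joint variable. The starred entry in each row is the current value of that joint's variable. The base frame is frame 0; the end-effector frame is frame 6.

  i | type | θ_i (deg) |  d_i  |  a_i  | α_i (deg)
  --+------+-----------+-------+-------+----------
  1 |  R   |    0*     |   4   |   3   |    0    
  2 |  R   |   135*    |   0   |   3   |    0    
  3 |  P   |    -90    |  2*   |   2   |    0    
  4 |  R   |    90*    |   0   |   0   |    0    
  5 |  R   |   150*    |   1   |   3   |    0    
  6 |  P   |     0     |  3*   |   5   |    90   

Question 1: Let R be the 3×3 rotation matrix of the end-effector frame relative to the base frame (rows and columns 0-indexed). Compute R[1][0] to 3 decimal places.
End-effector x-axis (col 0 of R) = (0.2588,-0.9659,0.0000)
R[1][0] = -0.9659

-0.966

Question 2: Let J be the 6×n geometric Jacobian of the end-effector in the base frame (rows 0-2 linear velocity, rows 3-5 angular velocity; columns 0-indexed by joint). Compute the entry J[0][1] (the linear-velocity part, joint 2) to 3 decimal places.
axis z_1 = (0.0000,0.0000,1.0000); lever o_n−o_1 = (1.3634,-4.1919,6.0000)
cross product → J_v[:, 1] = (4.1919,1.3634,-0.0000)
J_ω[:, 1] = z_1
entry J[0][1] = 4.1919

4.192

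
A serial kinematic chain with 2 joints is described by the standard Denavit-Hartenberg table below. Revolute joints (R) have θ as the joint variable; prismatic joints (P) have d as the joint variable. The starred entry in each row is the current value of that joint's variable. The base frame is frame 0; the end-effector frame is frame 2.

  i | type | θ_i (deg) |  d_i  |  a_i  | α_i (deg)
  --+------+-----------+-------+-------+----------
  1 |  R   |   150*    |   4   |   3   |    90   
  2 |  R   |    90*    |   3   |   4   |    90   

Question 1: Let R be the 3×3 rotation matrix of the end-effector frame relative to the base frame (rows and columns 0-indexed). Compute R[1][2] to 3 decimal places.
0.500

End-effector z-axis (col 2 of R) = (-0.8660,0.5000,-0.0000)
R[1][2] = 0.5000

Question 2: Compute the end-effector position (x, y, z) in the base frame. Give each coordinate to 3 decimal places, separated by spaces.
-1.098 4.098 8.000

after link 1: o_1 = (-2.5981, 1.5000, 4.0000)
after link 2: o_2 = (-1.0981, 4.0981, 8.0000)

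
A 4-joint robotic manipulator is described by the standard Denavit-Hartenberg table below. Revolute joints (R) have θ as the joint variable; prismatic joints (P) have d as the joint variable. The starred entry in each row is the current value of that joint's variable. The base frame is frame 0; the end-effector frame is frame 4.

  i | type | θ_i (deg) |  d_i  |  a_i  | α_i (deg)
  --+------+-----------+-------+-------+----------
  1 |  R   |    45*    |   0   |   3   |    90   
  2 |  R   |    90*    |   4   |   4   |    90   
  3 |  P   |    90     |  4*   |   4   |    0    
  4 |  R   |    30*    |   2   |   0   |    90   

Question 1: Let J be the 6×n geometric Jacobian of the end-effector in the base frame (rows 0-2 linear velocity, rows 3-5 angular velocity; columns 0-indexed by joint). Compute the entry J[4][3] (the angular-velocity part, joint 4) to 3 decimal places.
axis z_3 = (0.7071,0.7071,-0.0000); lever o_n−o_3 = (1.4142,1.4142,0.0000)
cross product → J_v[:, 3] = (0.0000,-0.0000,-0.0000)
J_ω[:, 3] = z_3
entry J[4][3] = 0.7071

0.707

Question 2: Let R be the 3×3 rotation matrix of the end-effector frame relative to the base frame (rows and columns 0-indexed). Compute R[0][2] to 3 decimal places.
0.354

End-effector z-axis (col 2 of R) = (0.3536,-0.3536,0.8660)
R[0][2] = 0.3536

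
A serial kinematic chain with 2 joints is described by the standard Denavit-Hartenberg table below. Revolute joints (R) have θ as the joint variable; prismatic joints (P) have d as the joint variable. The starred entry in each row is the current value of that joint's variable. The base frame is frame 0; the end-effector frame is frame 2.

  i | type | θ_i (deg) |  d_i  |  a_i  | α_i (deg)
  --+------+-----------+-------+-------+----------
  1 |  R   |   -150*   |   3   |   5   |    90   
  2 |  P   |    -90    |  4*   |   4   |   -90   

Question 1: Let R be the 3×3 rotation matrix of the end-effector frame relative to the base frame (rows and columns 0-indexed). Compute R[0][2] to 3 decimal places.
-0.866

End-effector z-axis (col 2 of R) = (-0.8660,-0.5000,0.0000)
R[0][2] = -0.8660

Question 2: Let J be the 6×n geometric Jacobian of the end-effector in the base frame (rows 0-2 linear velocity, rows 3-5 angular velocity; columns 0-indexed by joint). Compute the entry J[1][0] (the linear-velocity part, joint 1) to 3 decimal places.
-6.330

axis z_0 = ẑ; lever o_n−o_0 = (-6.3301,0.9641,-1.0000)
cross product → J_v[:, 0] = (-0.9641,-6.3301,0.0000)
J_ω[:, 0] = z_0
entry J[1][0] = -6.3301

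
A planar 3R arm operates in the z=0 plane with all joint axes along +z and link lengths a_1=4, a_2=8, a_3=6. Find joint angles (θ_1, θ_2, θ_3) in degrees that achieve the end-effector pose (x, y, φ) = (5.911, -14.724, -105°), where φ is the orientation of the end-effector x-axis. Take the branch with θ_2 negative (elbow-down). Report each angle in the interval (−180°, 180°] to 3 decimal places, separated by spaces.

wrist centre = target − a_3·(cos φ, sin φ) = (7.4639, -8.9284)
cos θ_2 = (135.4271−4²−8²)/(2·4·8) = 0.8660; θ_2 = -29.9973° (elbow-down)
β = atan2(-8.9284,7.4639) = -50.1054°; ψ = atan2(-3.9997,10.9284) = -20.1021°
θ_1 = β − ψ = -30.0033°
θ_3 = φ − θ_1 − θ_2 = -44.9994° (wrapped to (-180°,180°])

-30.003 -29.997 -44.999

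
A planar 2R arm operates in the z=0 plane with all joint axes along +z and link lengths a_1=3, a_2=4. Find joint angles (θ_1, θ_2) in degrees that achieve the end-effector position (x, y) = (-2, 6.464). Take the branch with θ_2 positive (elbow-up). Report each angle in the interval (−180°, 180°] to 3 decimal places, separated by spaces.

89.997 30.006

cos θ_2 = (45.7833−3²−4²)/(2·3·4) = 0.8660; θ_2 = 30.0063° (elbow-up)
β = atan2(6.4640,-2.0000) = 107.1924°; ψ = atan2(2.0004,6.4639) = 17.1957°
θ_1 = β − ψ = 89.9966°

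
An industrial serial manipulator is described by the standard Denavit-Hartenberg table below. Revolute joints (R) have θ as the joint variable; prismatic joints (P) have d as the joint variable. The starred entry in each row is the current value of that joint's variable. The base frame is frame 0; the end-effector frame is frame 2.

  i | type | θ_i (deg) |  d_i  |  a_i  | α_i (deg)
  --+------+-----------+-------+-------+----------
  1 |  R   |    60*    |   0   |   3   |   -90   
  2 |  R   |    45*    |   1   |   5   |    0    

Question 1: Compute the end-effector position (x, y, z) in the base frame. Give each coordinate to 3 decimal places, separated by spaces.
after link 1: o_1 = (1.5000, 2.5981, 0.0000)
after link 2: o_2 = (2.4017, 6.1599, -3.5355)

2.402 6.160 -3.536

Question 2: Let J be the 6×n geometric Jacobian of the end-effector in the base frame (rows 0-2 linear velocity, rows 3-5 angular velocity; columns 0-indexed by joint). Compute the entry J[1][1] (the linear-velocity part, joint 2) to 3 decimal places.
axis z_1 = (-0.8660,0.5000,0.0000); lever o_n−o_1 = (0.9017,3.5619,-3.5355)
cross product → J_v[:, 1] = (-1.7678,-3.0619,-3.5355)
J_ω[:, 1] = z_1
entry J[1][1] = -3.0619

-3.062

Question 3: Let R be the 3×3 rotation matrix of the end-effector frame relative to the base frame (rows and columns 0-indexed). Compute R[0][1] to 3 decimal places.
-0.354

End-effector y-axis (col 1 of R) = (-0.3536,-0.6124,-0.7071)
R[0][1] = -0.3536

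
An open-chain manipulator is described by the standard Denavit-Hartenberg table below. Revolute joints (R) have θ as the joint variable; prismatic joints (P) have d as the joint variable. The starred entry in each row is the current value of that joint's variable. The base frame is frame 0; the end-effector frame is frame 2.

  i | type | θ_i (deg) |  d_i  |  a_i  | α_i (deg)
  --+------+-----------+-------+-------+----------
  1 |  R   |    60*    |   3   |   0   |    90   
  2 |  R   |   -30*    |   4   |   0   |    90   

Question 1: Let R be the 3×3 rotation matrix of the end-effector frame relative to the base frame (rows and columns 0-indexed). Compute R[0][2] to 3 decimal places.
End-effector z-axis (col 2 of R) = (-0.2500,-0.4330,-0.8660)
R[0][2] = -0.2500

-0.250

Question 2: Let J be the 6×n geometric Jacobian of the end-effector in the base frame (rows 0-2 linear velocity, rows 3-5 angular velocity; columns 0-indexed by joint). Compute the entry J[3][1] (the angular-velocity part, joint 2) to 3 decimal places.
axis z_1 = (0.8660,-0.5000,0.0000); lever o_n−o_1 = (3.4641,-2.0000,0.0000)
cross product → J_v[:, 1] = (-0.0000,-0.0000,0.0000)
J_ω[:, 1] = z_1
entry J[3][1] = 0.8660

0.866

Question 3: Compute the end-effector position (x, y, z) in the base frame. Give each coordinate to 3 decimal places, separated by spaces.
after link 1: o_1 = (0.0000, 0.0000, 3.0000)
after link 2: o_2 = (3.4641, -2.0000, 3.0000)

3.464 -2.000 3.000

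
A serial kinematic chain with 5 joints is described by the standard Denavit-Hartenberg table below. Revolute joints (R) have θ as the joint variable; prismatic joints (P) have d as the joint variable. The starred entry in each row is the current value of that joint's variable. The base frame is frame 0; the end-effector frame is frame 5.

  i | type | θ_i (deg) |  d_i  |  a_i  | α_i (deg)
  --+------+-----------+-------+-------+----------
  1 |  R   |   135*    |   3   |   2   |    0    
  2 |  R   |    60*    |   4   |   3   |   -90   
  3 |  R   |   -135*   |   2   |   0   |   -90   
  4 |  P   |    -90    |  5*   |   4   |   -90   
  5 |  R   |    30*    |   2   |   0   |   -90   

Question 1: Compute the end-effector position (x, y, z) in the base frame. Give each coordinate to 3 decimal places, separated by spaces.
-4.808 -5.707 11.950

after link 1: o_1 = (-1.4142, 1.4142, 3.0000)
after link 2: o_2 = (-4.3120, 0.6378, 7.0000)
after link 3: o_3 = (-3.7944, -1.2941, 7.0000)
after link 4: o_4 = (-6.1741, -6.0729, 10.5355)
after link 5: o_5 = (-4.8081, -5.7068, 11.9497)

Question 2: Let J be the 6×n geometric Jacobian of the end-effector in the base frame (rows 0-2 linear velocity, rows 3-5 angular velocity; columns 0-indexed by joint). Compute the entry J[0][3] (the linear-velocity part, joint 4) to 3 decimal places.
-0.683

prismatic axis z_3 = (-0.6830,-0.1830,0.7071)
J_v[:, 3] = z_3; J_ω[:, 3] = (0,0,0)
entry J[0][3] = -0.6830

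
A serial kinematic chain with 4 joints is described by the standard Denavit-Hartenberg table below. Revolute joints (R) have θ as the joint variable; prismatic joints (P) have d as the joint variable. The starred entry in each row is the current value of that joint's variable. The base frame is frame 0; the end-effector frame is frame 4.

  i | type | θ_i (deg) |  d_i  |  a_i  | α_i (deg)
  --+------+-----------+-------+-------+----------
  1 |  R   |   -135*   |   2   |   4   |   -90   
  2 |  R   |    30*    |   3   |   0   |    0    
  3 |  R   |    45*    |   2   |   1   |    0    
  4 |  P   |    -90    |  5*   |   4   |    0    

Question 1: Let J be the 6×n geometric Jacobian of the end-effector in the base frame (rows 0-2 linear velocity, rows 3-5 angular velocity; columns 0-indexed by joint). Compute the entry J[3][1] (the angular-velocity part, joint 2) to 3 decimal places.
axis z_1 = (0.7071,-0.7071,0.0000); lever o_n−o_1 = (4.1560,-9.9861,0.0694)
cross product → J_v[:, 1] = (-0.0490,-0.0490,-4.1225)
J_ω[:, 1] = z_1
entry J[3][1] = 0.7071

0.707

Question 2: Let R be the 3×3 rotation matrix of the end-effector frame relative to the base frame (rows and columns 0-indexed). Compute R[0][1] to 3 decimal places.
-0.183

End-effector y-axis (col 1 of R) = (-0.1830,-0.1830,-0.9659)
R[0][1] = -0.1830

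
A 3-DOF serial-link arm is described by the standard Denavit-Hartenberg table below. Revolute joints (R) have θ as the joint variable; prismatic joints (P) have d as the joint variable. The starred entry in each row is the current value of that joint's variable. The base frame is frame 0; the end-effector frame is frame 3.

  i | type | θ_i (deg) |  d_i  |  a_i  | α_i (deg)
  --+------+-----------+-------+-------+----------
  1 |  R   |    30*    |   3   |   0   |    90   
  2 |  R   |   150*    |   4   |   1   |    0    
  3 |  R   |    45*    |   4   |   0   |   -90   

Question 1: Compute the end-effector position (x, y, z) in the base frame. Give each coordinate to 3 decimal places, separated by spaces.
after link 1: o_1 = (0.0000, 0.0000, 3.0000)
after link 2: o_2 = (1.2500, -3.8971, 3.5000)
after link 3: o_3 = (3.2500, -7.3612, 3.5000)

3.250 -7.361 3.500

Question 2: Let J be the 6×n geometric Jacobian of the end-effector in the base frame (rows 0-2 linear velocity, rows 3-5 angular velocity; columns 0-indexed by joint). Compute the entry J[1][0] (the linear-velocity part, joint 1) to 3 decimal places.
axis z_0 = ẑ; lever o_n−o_0 = (3.2500,-7.3612,3.5000)
cross product → J_v[:, 0] = (7.3612,3.2500,-0.0000)
J_ω[:, 0] = z_0
entry J[1][0] = 3.2500

3.250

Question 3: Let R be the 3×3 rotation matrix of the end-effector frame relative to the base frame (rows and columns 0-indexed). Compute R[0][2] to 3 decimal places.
0.224

End-effector z-axis (col 2 of R) = (0.2241,0.1294,-0.9659)
R[0][2] = 0.2241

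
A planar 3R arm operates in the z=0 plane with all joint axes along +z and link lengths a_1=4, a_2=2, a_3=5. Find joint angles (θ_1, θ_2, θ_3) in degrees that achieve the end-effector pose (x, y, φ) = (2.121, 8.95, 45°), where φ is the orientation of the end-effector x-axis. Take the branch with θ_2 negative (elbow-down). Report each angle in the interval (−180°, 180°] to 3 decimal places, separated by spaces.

119.274 -44.982 -29.293

wrist centre = target − a_3·(cos φ, sin φ) = (-1.4145, 5.4145)
cos θ_2 = (31.3173−4²−2²)/(2·4·2) = 0.7073; θ_2 = -44.9816° (elbow-down)
β = atan2(5.4145,-1.4145) = 104.6413°; ψ = atan2(-1.4138,5.4147) = -14.6331°
θ_1 = β − ψ = 119.2744°
θ_3 = φ − θ_1 − θ_2 = -29.2929° (wrapped to (-180°,180°])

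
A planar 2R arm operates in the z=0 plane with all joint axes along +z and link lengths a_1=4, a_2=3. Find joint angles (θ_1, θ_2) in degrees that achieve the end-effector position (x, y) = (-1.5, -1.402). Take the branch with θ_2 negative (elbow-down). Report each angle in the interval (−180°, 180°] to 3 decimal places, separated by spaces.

cos θ_2 = (4.2156−4²−3²)/(2·4·3) = -0.8660; θ_2 = -149.9990° (elbow-down)
β = atan2(-1.4020,-1.5000) = -136.9341°; ψ = atan2(-1.5000,1.4020) = -46.9360°
θ_1 = β − ψ = -89.9981°

-89.998 -149.999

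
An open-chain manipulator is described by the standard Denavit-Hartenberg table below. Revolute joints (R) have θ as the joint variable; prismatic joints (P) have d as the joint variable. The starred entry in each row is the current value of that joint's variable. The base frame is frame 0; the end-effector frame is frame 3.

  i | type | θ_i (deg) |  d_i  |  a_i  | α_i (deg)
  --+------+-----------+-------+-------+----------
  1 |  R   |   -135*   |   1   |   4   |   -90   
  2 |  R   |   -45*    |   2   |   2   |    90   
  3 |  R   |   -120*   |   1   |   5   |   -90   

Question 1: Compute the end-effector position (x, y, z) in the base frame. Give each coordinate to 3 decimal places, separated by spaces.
-3.726 -0.431 1.354

after link 1: o_1 = (-2.8284, -2.8284, 1.0000)
after link 2: o_2 = (-2.4142, -5.2426, 2.4142)
after link 3: o_3 = (-3.7261, -0.4308, 1.3536)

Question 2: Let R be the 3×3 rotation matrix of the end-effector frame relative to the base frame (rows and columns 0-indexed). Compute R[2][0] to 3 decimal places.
-0.354

End-effector x-axis (col 0 of R) = (-0.3624,0.8624,-0.3536)
R[2][0] = -0.3536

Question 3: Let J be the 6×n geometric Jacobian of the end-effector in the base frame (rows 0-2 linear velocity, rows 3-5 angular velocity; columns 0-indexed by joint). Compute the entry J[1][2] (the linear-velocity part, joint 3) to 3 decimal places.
-0.397

axis z_2 = (0.5000,0.5000,0.7071); lever o_n−o_2 = (-1.3119,4.8119,-1.0607)
cross product → J_v[:, 2] = (-3.9328,-0.3973,3.0619)
J_ω[:, 2] = z_2
entry J[1][2] = -0.3973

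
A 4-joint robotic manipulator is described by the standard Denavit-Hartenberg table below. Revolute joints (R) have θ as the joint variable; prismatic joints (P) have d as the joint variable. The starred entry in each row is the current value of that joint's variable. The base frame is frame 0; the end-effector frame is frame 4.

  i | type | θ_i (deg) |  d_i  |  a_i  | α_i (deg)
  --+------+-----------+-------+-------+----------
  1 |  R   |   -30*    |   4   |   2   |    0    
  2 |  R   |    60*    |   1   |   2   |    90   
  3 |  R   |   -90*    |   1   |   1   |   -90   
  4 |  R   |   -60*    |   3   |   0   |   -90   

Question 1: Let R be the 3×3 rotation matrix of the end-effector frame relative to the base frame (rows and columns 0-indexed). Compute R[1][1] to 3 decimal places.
-0.500

End-effector y-axis (col 1 of R) = (-0.8660,-0.5000,-0.0000)
R[1][1] = -0.5000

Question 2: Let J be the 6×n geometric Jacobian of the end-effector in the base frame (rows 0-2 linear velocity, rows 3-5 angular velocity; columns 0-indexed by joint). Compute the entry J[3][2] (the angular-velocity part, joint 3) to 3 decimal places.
0.500

axis z_2 = (0.5000,-0.8660,0.0000); lever o_n−o_2 = (3.0981,0.6340,-1.0000)
cross product → J_v[:, 2] = (0.8660,0.5000,3.0000)
J_ω[:, 2] = z_2
entry J[3][2] = 0.5000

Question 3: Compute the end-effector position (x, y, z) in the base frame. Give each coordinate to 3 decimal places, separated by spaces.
after link 1: o_1 = (1.7321, -1.0000, 4.0000)
after link 2: o_2 = (3.4641, 0.0000, 5.0000)
after link 3: o_3 = (3.9641, -0.8660, 4.0000)
after link 4: o_4 = (6.5622, 0.6340, 4.0000)

6.562 0.634 4.000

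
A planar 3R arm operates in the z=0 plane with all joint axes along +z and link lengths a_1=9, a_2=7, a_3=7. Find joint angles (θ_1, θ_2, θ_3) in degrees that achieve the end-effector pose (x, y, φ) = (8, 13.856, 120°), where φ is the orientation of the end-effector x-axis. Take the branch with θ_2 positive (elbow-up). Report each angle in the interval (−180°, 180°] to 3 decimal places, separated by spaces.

wrist centre = target − a_3·(cos φ, sin φ) = (11.5000, 7.7938)
cos θ_2 = (192.9937−9²−7²)/(2·9·7) = 0.4999; θ_2 = 60.0033° (elbow-up)
β = atan2(7.7938,11.5000) = 34.1264°; ψ = atan2(6.0624,12.4996) = 25.8736°
θ_1 = β − ψ = 8.2528°
θ_3 = φ − θ_1 − θ_2 = 51.7438° (wrapped to (-180°,180°])

8.253 60.003 51.744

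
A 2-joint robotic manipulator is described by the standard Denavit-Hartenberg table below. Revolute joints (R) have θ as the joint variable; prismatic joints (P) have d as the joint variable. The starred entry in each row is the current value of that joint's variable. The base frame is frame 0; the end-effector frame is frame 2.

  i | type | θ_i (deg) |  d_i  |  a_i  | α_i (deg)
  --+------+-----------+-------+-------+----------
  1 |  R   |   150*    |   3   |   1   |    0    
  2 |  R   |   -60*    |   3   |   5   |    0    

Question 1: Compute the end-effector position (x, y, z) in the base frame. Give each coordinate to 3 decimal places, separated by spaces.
-0.866 5.500 6.000

after link 1: o_1 = (-0.8660, 0.5000, 3.0000)
after link 2: o_2 = (-0.8660, 5.5000, 6.0000)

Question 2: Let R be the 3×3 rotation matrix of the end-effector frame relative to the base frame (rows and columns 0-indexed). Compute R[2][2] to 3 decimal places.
End-effector z-axis (col 2 of R) = (0.0000,0.0000,1.0000)
R[2][2] = 1.0000

1.000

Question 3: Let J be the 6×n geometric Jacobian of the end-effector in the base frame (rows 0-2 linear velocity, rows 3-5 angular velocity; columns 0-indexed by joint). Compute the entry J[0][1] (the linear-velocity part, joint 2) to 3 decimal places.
-5.000

axis z_1 = (0.0000,0.0000,1.0000); lever o_n−o_1 = (-0.0000,5.0000,3.0000)
cross product → J_v[:, 1] = (-5.0000,-0.0000,0.0000)
J_ω[:, 1] = z_1
entry J[0][1] = -5.0000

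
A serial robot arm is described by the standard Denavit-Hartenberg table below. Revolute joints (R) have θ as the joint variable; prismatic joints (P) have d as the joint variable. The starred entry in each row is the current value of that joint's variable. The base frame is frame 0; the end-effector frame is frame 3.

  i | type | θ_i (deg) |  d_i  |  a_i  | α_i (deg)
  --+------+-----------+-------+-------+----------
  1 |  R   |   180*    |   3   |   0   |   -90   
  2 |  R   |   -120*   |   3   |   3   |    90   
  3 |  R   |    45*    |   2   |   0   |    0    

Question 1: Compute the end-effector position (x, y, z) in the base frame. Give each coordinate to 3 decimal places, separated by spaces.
3.232 -3.000 4.598

after link 1: o_1 = (0.0000, 0.0000, 3.0000)
after link 2: o_2 = (1.5000, -3.0000, 5.5981)
after link 3: o_3 = (3.2321, -3.0000, 4.5981)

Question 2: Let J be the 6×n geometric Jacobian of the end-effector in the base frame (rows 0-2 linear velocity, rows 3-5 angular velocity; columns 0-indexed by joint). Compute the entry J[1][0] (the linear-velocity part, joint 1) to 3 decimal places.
3.232

axis z_0 = ẑ; lever o_n−o_0 = (3.2321,-3.0000,4.5981)
cross product → J_v[:, 0] = (3.0000,3.2321,-0.0000)
J_ω[:, 0] = z_0
entry J[1][0] = 3.2321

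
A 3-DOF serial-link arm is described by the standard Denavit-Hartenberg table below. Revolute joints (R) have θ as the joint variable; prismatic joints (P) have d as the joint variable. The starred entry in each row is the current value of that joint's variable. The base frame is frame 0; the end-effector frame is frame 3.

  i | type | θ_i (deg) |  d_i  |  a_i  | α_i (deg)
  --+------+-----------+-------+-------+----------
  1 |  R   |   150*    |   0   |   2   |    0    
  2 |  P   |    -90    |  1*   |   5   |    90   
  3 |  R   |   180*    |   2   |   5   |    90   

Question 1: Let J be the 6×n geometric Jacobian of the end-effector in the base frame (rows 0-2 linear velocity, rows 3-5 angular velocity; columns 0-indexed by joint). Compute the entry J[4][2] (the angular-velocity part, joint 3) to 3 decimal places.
axis z_2 = (0.8660,-0.5000,0.0000); lever o_n−o_2 = (-0.7679,-5.3301,0.0000)
cross product → J_v[:, 2] = (-0.0000,-0.0000,-5.0000)
J_ω[:, 2] = z_2
entry J[4][2] = -0.5000

-0.500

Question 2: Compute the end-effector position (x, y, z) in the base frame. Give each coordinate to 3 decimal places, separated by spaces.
after link 1: o_1 = (-1.7321, 1.0000, 0.0000)
after link 2: o_2 = (0.7679, 5.3301, 1.0000)
after link 3: o_3 = (-0.0000, 0.0000, 1.0000)

-0.000 0.000 1.000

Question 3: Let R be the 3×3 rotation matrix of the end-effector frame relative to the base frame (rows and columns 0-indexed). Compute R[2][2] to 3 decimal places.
End-effector z-axis (col 2 of R) = (0.0000,0.0000,1.0000)
R[2][2] = 1.0000

1.000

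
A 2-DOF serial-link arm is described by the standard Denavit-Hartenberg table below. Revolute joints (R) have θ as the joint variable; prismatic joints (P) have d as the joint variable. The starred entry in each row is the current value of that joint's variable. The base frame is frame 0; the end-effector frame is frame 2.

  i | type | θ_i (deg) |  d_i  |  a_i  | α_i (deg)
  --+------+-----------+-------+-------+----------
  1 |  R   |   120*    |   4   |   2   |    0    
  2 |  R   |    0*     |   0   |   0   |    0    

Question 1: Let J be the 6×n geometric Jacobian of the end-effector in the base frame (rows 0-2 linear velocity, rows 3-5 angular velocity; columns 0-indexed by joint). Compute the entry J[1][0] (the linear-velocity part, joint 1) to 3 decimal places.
-1.000

axis z_0 = ẑ; lever o_n−o_0 = (-1.0000,1.7321,4.0000)
cross product → J_v[:, 0] = (-1.7321,-1.0000,0.0000)
J_ω[:, 0] = z_0
entry J[1][0] = -1.0000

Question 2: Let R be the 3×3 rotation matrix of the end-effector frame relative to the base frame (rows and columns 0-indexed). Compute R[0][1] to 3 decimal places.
-0.866

End-effector y-axis (col 1 of R) = (-0.8660,-0.5000,0.0000)
R[0][1] = -0.8660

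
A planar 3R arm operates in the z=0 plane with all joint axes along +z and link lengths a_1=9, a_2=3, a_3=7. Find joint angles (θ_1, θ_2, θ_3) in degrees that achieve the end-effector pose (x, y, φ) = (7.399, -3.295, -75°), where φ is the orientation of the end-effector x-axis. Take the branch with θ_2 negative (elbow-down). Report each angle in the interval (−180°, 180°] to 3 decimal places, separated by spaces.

wrist centre = target − a_3·(cos φ, sin φ) = (5.5873, 3.4665)
cos θ_2 = (43.2340−9²−3²)/(2·9·3) = -0.8660; θ_2 = -150.0013° (elbow-down)
β = atan2(3.4665,5.5873) = 31.8165°; ψ = atan2(-1.4999,6.4019) = -13.1864°
θ_1 = β − ψ = 45.0029°
θ_3 = φ − θ_1 − θ_2 = 29.9984° (wrapped to (-180°,180°])

45.003 -150.001 29.998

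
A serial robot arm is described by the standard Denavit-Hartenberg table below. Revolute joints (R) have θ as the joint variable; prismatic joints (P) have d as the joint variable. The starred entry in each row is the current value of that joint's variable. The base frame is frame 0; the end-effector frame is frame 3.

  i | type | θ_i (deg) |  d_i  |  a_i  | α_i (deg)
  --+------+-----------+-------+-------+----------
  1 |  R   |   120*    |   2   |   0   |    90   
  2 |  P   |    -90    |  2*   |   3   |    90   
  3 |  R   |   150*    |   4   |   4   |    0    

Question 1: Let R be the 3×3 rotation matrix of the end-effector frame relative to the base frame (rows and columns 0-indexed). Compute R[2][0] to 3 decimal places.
End-effector x-axis (col 0 of R) = (0.4330,0.2500,0.8660)
R[2][0] = 0.8660

0.866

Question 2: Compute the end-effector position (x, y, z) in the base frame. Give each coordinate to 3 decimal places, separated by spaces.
5.464 -1.464 2.464

after link 1: o_1 = (0.0000, 0.0000, 2.0000)
after link 2: o_2 = (1.7321, 1.0000, -1.0000)
after link 3: o_3 = (5.4641, -1.4641, 2.4641)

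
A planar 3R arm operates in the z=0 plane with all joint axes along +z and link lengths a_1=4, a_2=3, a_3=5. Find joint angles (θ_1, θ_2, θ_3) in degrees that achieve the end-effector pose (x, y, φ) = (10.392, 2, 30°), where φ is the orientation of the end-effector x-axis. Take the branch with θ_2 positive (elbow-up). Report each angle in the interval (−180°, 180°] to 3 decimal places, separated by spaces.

wrist centre = target − a_3·(cos φ, sin φ) = (6.0619, -0.5000)
cos θ_2 = (36.9963−4²−3²)/(2·4·3) = 0.4998; θ_2 = 60.0102° (elbow-up)
β = atan2(-0.5000,6.0619) = -4.7152°; ψ = atan2(2.5983,5.4995) = 25.2891°
θ_1 = β − ψ = -30.0044°
θ_3 = φ − θ_1 − θ_2 = -0.0058° (wrapped to (-180°,180°])

-30.004 60.010 -0.006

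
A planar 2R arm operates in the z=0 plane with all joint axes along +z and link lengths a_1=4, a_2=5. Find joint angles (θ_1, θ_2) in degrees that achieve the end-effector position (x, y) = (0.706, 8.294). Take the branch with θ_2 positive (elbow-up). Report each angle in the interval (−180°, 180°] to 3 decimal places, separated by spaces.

cos θ_2 = (69.2889−4²−5²)/(2·4·5) = 0.7072; θ_2 = 44.9907° (elbow-up)
β = atan2(8.2940,0.7060) = 85.1346°; ψ = atan2(3.5350,7.5361) = 25.1298°
θ_1 = β − ψ = 60.0048°

60.005 44.991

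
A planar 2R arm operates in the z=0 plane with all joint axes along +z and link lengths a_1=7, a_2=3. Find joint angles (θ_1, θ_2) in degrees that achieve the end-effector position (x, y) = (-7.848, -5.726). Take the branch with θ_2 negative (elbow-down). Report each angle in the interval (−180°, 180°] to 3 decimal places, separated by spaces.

-135.007 -29.986

cos θ_2 = (94.3782−7²−3²)/(2·7·3) = 0.8661; θ_2 = -29.9860° (elbow-down)
β = atan2(-5.7260,-7.8480) = -143.8850°; ψ = atan2(-1.4994,9.5984) = -8.8784°
θ_1 = β − ψ = -135.0066°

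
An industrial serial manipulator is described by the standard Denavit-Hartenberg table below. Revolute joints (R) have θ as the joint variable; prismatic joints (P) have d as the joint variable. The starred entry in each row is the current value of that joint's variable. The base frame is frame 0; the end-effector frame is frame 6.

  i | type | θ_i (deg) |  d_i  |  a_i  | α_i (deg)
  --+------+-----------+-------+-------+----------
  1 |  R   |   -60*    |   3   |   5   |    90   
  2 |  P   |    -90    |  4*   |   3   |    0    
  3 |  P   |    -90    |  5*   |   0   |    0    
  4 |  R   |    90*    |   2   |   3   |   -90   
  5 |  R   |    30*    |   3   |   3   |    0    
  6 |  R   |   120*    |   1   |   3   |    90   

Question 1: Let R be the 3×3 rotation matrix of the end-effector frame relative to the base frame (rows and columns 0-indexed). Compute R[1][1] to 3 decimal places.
-0.866

End-effector y-axis (col 1 of R) = (0.5000,-0.8660,0.0000)
R[1][1] = -0.8660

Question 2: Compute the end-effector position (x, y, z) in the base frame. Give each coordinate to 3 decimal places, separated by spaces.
-2.428 -11.794 -3.000

after link 1: o_1 = (2.5000, -4.3301, 3.0000)
after link 2: o_2 = (-0.9641, -6.3301, 0.0000)
after link 3: o_3 = (-5.2942, -8.8301, 0.0000)
after link 4: o_4 = (-7.0263, -9.8301, -3.0000)
after link 5: o_5 = (-4.2272, -11.6782, -5.5981)
after link 6: o_6 = (-2.4282, -11.7942, -3.0000)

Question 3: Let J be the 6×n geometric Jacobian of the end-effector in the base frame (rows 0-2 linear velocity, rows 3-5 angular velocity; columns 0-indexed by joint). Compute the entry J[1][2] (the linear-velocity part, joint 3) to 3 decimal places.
-0.500

prismatic axis z_2 = (-0.8660,-0.5000,0.0000)
J_v[:, 2] = z_2; J_ω[:, 2] = (0,0,0)
entry J[1][2] = -0.5000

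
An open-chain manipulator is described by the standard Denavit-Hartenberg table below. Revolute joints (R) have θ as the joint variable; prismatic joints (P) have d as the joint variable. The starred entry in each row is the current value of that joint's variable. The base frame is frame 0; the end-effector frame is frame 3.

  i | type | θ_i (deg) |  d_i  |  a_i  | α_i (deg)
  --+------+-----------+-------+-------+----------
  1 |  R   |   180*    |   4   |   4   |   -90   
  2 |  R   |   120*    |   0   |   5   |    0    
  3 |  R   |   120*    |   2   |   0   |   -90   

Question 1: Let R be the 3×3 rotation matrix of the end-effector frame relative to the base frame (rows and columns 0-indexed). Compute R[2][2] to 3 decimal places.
End-effector z-axis (col 2 of R) = (-0.8660,0.0000,0.5000)
R[2][2] = 0.5000

0.500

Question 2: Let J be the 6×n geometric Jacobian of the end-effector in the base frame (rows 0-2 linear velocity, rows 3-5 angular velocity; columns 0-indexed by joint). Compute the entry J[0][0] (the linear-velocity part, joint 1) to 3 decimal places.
2.000

axis z_0 = ẑ; lever o_n−o_0 = (-1.5000,-2.0000,-0.3301)
cross product → J_v[:, 0] = (2.0000,-1.5000,0.0000)
J_ω[:, 0] = z_0
entry J[0][0] = 2.0000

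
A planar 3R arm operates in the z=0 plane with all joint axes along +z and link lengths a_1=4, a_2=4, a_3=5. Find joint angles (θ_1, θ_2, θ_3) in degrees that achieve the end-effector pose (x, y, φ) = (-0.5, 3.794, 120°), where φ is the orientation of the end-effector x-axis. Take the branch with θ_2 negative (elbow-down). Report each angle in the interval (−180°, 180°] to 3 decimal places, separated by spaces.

wrist centre = target − a_3·(cos φ, sin φ) = (2.0000, -0.5361)
cos θ_2 = (4.2874−4²−4²)/(2·4·4) = -0.8660; θ_2 = -149.9991° (elbow-down)
β = atan2(-0.5361,2.0000) = -15.0061°; ψ = atan2(-2.0001,0.5359) = -74.9996°
θ_1 = β − ψ = 59.9935°
θ_3 = φ − θ_1 − θ_2 = -149.9943° (wrapped to (-180°,180°])

59.993 -149.999 -149.994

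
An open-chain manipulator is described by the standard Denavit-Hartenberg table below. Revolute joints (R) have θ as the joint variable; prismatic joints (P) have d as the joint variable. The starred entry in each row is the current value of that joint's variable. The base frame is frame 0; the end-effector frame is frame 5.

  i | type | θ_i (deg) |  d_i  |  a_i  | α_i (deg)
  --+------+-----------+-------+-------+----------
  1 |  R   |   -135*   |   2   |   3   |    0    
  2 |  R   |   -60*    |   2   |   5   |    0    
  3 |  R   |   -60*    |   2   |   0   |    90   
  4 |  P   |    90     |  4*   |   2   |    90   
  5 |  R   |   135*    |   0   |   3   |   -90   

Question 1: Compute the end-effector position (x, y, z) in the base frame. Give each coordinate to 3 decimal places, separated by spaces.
-1.038 0.757 5.879

after link 1: o_1 = (-2.1213, -2.1213, 2.0000)
after link 2: o_2 = (-6.9509, -0.8272, 4.0000)
after link 3: o_3 = (-6.9509, -0.8272, 6.0000)
after link 4: o_4 = (-3.0872, 0.2081, 8.0000)
after link 5: o_5 = (-1.0382, 0.7571, 5.8787)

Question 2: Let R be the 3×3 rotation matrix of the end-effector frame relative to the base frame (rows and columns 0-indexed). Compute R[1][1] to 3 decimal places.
End-effector y-axis (col 1 of R) = (0.2588,-0.9659,0.0000)
R[1][1] = -0.9659

-0.966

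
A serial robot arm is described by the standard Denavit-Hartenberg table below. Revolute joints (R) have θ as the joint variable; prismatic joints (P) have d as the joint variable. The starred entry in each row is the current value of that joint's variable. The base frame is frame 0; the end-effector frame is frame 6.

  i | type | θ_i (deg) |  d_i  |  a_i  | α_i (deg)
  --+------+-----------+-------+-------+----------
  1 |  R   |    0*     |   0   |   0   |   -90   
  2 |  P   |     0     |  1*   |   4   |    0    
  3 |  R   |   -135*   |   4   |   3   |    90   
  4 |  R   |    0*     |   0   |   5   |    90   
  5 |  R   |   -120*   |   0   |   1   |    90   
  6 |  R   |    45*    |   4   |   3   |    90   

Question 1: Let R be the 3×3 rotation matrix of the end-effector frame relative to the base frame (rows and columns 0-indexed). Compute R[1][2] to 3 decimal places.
0.707

End-effector z-axis (col 2 of R) = (0.6830,0.7071,0.1830)
R[1][2] = 0.7071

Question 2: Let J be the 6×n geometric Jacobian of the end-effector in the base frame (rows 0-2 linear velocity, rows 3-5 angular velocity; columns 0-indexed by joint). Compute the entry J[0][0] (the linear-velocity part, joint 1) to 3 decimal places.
axis z_0 = ẑ; lever o_n−o_0 = (2.3934,2.8787,2.6010)
cross product → J_v[:, 0] = (-2.8787,2.3934,0.0000)
J_ω[:, 0] = z_0
entry J[0][0] = -2.8787

-2.879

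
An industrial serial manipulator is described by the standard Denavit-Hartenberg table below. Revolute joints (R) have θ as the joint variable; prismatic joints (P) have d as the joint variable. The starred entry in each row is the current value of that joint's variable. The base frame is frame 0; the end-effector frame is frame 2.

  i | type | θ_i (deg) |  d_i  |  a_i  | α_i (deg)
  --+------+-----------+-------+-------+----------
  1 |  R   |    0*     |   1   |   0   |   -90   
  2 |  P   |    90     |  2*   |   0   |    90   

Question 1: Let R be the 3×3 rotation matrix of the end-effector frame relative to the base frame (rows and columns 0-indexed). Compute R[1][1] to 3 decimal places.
1.000

End-effector y-axis (col 1 of R) = (-0.0000,1.0000,0.0000)
R[1][1] = 1.0000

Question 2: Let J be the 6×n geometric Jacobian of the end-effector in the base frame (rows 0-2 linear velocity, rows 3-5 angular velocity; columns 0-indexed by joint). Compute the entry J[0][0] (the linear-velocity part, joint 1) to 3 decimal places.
axis z_0 = ẑ; lever o_n−o_0 = (0.0000,2.0000,1.0000)
cross product → J_v[:, 0] = (-2.0000,0.0000,0.0000)
J_ω[:, 0] = z_0
entry J[0][0] = -2.0000

-2.000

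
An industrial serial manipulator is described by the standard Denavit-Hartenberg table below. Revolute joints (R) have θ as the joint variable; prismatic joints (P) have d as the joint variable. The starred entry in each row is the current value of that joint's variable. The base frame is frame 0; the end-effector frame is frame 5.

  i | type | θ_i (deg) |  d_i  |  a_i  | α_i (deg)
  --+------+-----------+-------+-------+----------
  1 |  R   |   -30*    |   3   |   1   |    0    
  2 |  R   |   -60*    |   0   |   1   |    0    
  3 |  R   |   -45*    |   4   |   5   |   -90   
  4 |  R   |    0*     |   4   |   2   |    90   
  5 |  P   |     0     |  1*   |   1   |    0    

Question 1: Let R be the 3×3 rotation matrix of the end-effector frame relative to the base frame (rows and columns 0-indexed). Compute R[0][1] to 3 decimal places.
0.707

End-effector y-axis (col 1 of R) = (0.7071,-0.7071,0.0000)
R[0][1] = 0.7071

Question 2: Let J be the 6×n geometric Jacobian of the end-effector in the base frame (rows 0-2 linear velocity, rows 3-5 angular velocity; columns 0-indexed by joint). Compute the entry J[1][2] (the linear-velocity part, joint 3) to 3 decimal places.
-2.828

axis z_2 = (0.0000,0.0000,1.0000); lever o_n−o_2 = (-2.8284,-8.4853,5.0000)
cross product → J_v[:, 2] = (8.4853,-2.8284,0.0000)
J_ω[:, 2] = z_2
entry J[1][2] = -2.8284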